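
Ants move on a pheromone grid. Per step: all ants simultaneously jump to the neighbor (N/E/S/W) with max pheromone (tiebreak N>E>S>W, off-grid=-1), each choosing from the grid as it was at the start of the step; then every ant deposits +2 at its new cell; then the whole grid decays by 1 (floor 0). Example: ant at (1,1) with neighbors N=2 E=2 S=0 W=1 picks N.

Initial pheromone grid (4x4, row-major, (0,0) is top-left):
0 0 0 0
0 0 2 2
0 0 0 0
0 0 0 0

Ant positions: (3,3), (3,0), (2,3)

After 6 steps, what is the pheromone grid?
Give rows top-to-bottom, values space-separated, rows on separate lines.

After step 1: ants at (2,3),(2,0),(1,3)
  0 0 0 0
  0 0 1 3
  1 0 0 1
  0 0 0 0
After step 2: ants at (1,3),(1,0),(2,3)
  0 0 0 0
  1 0 0 4
  0 0 0 2
  0 0 0 0
After step 3: ants at (2,3),(0,0),(1,3)
  1 0 0 0
  0 0 0 5
  0 0 0 3
  0 0 0 0
After step 4: ants at (1,3),(0,1),(2,3)
  0 1 0 0
  0 0 0 6
  0 0 0 4
  0 0 0 0
After step 5: ants at (2,3),(0,2),(1,3)
  0 0 1 0
  0 0 0 7
  0 0 0 5
  0 0 0 0
After step 6: ants at (1,3),(0,3),(2,3)
  0 0 0 1
  0 0 0 8
  0 0 0 6
  0 0 0 0

0 0 0 1
0 0 0 8
0 0 0 6
0 0 0 0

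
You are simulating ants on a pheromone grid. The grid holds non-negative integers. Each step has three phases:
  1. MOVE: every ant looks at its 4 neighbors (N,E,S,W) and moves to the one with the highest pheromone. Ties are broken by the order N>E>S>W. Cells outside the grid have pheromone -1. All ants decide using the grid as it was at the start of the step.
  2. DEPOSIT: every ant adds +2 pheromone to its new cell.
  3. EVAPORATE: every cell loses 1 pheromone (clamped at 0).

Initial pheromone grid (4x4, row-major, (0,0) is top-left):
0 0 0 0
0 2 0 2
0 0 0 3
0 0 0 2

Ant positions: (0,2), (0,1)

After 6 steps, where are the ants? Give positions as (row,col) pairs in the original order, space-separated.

Step 1: ant0:(0,2)->E->(0,3) | ant1:(0,1)->S->(1,1)
  grid max=3 at (1,1)
Step 2: ant0:(0,3)->S->(1,3) | ant1:(1,1)->N->(0,1)
  grid max=2 at (1,1)
Step 3: ant0:(1,3)->S->(2,3) | ant1:(0,1)->S->(1,1)
  grid max=3 at (1,1)
Step 4: ant0:(2,3)->N->(1,3) | ant1:(1,1)->N->(0,1)
  grid max=2 at (1,1)
Step 5: ant0:(1,3)->S->(2,3) | ant1:(0,1)->S->(1,1)
  grid max=3 at (1,1)
Step 6: ant0:(2,3)->N->(1,3) | ant1:(1,1)->N->(0,1)
  grid max=2 at (1,1)

(1,3) (0,1)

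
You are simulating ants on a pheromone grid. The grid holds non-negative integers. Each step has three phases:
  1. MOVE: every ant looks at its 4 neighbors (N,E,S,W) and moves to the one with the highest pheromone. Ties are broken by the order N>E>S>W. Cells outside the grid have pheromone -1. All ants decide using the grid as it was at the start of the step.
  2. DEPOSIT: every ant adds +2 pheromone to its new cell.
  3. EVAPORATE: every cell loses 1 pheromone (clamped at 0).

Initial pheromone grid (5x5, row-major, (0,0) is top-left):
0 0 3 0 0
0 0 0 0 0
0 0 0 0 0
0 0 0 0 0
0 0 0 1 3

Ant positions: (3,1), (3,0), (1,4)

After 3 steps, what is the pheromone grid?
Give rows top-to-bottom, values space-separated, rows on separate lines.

After step 1: ants at (2,1),(2,0),(0,4)
  0 0 2 0 1
  0 0 0 0 0
  1 1 0 0 0
  0 0 0 0 0
  0 0 0 0 2
After step 2: ants at (2,0),(2,1),(1,4)
  0 0 1 0 0
  0 0 0 0 1
  2 2 0 0 0
  0 0 0 0 0
  0 0 0 0 1
After step 3: ants at (2,1),(2,0),(0,4)
  0 0 0 0 1
  0 0 0 0 0
  3 3 0 0 0
  0 0 0 0 0
  0 0 0 0 0

0 0 0 0 1
0 0 0 0 0
3 3 0 0 0
0 0 0 0 0
0 0 0 0 0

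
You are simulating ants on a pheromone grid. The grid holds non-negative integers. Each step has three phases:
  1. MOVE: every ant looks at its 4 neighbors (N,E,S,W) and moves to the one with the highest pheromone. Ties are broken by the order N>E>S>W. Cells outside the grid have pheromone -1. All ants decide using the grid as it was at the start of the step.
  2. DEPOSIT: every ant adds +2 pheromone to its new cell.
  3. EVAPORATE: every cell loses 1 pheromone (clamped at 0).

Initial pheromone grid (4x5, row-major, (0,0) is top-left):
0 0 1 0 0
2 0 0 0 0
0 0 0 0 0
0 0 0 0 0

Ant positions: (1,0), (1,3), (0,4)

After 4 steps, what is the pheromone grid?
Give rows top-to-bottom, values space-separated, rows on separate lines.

After step 1: ants at (0,0),(0,3),(1,4)
  1 0 0 1 0
  1 0 0 0 1
  0 0 0 0 0
  0 0 0 0 0
After step 2: ants at (1,0),(0,4),(0,4)
  0 0 0 0 3
  2 0 0 0 0
  0 0 0 0 0
  0 0 0 0 0
After step 3: ants at (0,0),(1,4),(1,4)
  1 0 0 0 2
  1 0 0 0 3
  0 0 0 0 0
  0 0 0 0 0
After step 4: ants at (1,0),(0,4),(0,4)
  0 0 0 0 5
  2 0 0 0 2
  0 0 0 0 0
  0 0 0 0 0

0 0 0 0 5
2 0 0 0 2
0 0 0 0 0
0 0 0 0 0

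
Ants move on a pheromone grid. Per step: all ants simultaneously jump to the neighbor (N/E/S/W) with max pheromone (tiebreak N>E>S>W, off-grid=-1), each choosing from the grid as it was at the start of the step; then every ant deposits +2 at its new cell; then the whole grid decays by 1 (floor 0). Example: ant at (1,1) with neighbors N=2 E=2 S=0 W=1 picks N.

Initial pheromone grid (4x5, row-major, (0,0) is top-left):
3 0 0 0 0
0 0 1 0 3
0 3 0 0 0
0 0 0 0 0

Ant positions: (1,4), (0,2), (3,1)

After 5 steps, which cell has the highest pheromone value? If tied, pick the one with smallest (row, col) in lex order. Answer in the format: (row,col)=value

Step 1: ant0:(1,4)->N->(0,4) | ant1:(0,2)->S->(1,2) | ant2:(3,1)->N->(2,1)
  grid max=4 at (2,1)
Step 2: ant0:(0,4)->S->(1,4) | ant1:(1,2)->N->(0,2) | ant2:(2,1)->N->(1,1)
  grid max=3 at (1,4)
Step 3: ant0:(1,4)->N->(0,4) | ant1:(0,2)->S->(1,2) | ant2:(1,1)->S->(2,1)
  grid max=4 at (2,1)
Step 4: ant0:(0,4)->S->(1,4) | ant1:(1,2)->N->(0,2) | ant2:(2,1)->N->(1,1)
  grid max=3 at (1,4)
Step 5: ant0:(1,4)->N->(0,4) | ant1:(0,2)->S->(1,2) | ant2:(1,1)->S->(2,1)
  grid max=4 at (2,1)
Final grid:
  0 0 0 0 1
  0 0 2 0 2
  0 4 0 0 0
  0 0 0 0 0
Max pheromone 4 at (2,1)

Answer: (2,1)=4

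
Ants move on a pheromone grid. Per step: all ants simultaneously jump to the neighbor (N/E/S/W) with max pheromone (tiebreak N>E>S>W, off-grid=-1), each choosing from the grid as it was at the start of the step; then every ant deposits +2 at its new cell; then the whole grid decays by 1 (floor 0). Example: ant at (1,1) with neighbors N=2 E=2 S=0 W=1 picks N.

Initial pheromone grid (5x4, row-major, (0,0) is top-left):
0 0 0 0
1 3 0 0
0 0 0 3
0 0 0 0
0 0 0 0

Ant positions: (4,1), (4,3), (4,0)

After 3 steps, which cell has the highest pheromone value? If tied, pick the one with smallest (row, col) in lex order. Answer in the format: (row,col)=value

Step 1: ant0:(4,1)->N->(3,1) | ant1:(4,3)->N->(3,3) | ant2:(4,0)->N->(3,0)
  grid max=2 at (1,1)
Step 2: ant0:(3,1)->W->(3,0) | ant1:(3,3)->N->(2,3) | ant2:(3,0)->E->(3,1)
  grid max=3 at (2,3)
Step 3: ant0:(3,0)->E->(3,1) | ant1:(2,3)->N->(1,3) | ant2:(3,1)->W->(3,0)
  grid max=3 at (3,0)
Final grid:
  0 0 0 0
  0 0 0 1
  0 0 0 2
  3 3 0 0
  0 0 0 0
Max pheromone 3 at (3,0)

Answer: (3,0)=3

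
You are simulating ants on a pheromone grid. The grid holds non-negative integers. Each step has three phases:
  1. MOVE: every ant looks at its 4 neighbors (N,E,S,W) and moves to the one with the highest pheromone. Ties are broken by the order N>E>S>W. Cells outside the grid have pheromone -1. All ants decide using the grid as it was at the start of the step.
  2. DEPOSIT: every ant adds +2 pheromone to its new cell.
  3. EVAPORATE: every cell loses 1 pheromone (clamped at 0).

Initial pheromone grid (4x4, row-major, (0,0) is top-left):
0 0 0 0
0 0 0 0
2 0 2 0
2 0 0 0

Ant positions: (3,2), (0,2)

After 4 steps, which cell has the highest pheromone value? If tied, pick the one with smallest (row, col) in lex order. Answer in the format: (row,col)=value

Answer: (2,2)=4

Derivation:
Step 1: ant0:(3,2)->N->(2,2) | ant1:(0,2)->E->(0,3)
  grid max=3 at (2,2)
Step 2: ant0:(2,2)->N->(1,2) | ant1:(0,3)->S->(1,3)
  grid max=2 at (2,2)
Step 3: ant0:(1,2)->S->(2,2) | ant1:(1,3)->W->(1,2)
  grid max=3 at (2,2)
Step 4: ant0:(2,2)->N->(1,2) | ant1:(1,2)->S->(2,2)
  grid max=4 at (2,2)
Final grid:
  0 0 0 0
  0 0 3 0
  0 0 4 0
  0 0 0 0
Max pheromone 4 at (2,2)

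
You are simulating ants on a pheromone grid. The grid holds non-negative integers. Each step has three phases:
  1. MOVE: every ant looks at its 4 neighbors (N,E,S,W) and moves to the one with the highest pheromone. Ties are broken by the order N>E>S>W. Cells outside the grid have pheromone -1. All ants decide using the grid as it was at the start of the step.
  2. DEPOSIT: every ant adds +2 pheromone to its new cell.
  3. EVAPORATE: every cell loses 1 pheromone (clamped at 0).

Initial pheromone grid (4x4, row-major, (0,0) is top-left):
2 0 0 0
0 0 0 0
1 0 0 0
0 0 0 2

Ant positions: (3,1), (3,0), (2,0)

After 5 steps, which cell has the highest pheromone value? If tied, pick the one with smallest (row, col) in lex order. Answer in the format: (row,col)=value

Answer: (2,0)=10

Derivation:
Step 1: ant0:(3,1)->N->(2,1) | ant1:(3,0)->N->(2,0) | ant2:(2,0)->N->(1,0)
  grid max=2 at (2,0)
Step 2: ant0:(2,1)->W->(2,0) | ant1:(2,0)->N->(1,0) | ant2:(1,0)->S->(2,0)
  grid max=5 at (2,0)
Step 3: ant0:(2,0)->N->(1,0) | ant1:(1,0)->S->(2,0) | ant2:(2,0)->N->(1,0)
  grid max=6 at (2,0)
Step 4: ant0:(1,0)->S->(2,0) | ant1:(2,0)->N->(1,0) | ant2:(1,0)->S->(2,0)
  grid max=9 at (2,0)
Step 5: ant0:(2,0)->N->(1,0) | ant1:(1,0)->S->(2,0) | ant2:(2,0)->N->(1,0)
  grid max=10 at (2,0)
Final grid:
  0 0 0 0
  9 0 0 0
  10 0 0 0
  0 0 0 0
Max pheromone 10 at (2,0)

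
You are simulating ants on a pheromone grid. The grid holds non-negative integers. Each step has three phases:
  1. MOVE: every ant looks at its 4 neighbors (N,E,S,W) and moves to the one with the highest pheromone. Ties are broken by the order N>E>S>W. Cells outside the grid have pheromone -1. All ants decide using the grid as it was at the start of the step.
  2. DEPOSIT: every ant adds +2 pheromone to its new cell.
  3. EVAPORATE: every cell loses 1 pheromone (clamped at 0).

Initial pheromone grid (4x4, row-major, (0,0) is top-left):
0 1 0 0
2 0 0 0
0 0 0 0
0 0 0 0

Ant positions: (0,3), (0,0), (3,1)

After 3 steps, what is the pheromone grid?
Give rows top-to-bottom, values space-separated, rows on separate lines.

After step 1: ants at (1,3),(1,0),(2,1)
  0 0 0 0
  3 0 0 1
  0 1 0 0
  0 0 0 0
After step 2: ants at (0,3),(0,0),(1,1)
  1 0 0 1
  2 1 0 0
  0 0 0 0
  0 0 0 0
After step 3: ants at (1,3),(1,0),(1,0)
  0 0 0 0
  5 0 0 1
  0 0 0 0
  0 0 0 0

0 0 0 0
5 0 0 1
0 0 0 0
0 0 0 0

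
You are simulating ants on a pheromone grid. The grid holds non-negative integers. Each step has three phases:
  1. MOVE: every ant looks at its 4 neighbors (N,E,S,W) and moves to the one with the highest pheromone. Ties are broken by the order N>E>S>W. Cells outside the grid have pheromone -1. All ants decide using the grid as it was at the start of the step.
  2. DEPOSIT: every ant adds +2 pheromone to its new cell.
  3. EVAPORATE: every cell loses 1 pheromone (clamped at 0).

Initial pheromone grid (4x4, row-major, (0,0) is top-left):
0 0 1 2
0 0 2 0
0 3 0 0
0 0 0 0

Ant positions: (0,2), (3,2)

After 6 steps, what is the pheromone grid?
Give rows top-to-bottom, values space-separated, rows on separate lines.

After step 1: ants at (0,3),(2,2)
  0 0 0 3
  0 0 1 0
  0 2 1 0
  0 0 0 0
After step 2: ants at (1,3),(2,1)
  0 0 0 2
  0 0 0 1
  0 3 0 0
  0 0 0 0
After step 3: ants at (0,3),(1,1)
  0 0 0 3
  0 1 0 0
  0 2 0 0
  0 0 0 0
After step 4: ants at (1,3),(2,1)
  0 0 0 2
  0 0 0 1
  0 3 0 0
  0 0 0 0
After step 5: ants at (0,3),(1,1)
  0 0 0 3
  0 1 0 0
  0 2 0 0
  0 0 0 0
After step 6: ants at (1,3),(2,1)
  0 0 0 2
  0 0 0 1
  0 3 0 0
  0 0 0 0

0 0 0 2
0 0 0 1
0 3 0 0
0 0 0 0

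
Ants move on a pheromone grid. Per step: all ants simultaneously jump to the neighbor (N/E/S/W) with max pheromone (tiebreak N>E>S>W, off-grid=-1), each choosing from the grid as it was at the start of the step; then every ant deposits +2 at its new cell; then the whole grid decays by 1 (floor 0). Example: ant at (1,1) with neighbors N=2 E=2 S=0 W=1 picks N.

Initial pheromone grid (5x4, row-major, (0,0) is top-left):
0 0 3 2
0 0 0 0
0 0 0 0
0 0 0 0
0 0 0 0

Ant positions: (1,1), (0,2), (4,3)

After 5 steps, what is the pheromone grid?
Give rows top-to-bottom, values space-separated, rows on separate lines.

After step 1: ants at (0,1),(0,3),(3,3)
  0 1 2 3
  0 0 0 0
  0 0 0 0
  0 0 0 1
  0 0 0 0
After step 2: ants at (0,2),(0,2),(2,3)
  0 0 5 2
  0 0 0 0
  0 0 0 1
  0 0 0 0
  0 0 0 0
After step 3: ants at (0,3),(0,3),(1,3)
  0 0 4 5
  0 0 0 1
  0 0 0 0
  0 0 0 0
  0 0 0 0
After step 4: ants at (0,2),(0,2),(0,3)
  0 0 7 6
  0 0 0 0
  0 0 0 0
  0 0 0 0
  0 0 0 0
After step 5: ants at (0,3),(0,3),(0,2)
  0 0 8 9
  0 0 0 0
  0 0 0 0
  0 0 0 0
  0 0 0 0

0 0 8 9
0 0 0 0
0 0 0 0
0 0 0 0
0 0 0 0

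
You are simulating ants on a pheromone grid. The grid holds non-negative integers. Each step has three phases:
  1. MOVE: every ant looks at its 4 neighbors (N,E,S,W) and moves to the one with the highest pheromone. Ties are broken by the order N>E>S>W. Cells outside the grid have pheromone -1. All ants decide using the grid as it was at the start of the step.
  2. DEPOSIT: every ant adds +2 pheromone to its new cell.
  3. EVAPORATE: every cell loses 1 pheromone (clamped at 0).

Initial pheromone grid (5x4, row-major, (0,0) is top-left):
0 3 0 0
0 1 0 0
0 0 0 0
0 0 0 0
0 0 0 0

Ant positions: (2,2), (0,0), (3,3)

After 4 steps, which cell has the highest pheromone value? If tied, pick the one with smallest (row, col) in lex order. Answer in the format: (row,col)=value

Answer: (0,2)=7

Derivation:
Step 1: ant0:(2,2)->N->(1,2) | ant1:(0,0)->E->(0,1) | ant2:(3,3)->N->(2,3)
  grid max=4 at (0,1)
Step 2: ant0:(1,2)->N->(0,2) | ant1:(0,1)->E->(0,2) | ant2:(2,3)->N->(1,3)
  grid max=3 at (0,1)
Step 3: ant0:(0,2)->W->(0,1) | ant1:(0,2)->W->(0,1) | ant2:(1,3)->N->(0,3)
  grid max=6 at (0,1)
Step 4: ant0:(0,1)->E->(0,2) | ant1:(0,1)->E->(0,2) | ant2:(0,3)->W->(0,2)
  grid max=7 at (0,2)
Final grid:
  0 5 7 0
  0 0 0 0
  0 0 0 0
  0 0 0 0
  0 0 0 0
Max pheromone 7 at (0,2)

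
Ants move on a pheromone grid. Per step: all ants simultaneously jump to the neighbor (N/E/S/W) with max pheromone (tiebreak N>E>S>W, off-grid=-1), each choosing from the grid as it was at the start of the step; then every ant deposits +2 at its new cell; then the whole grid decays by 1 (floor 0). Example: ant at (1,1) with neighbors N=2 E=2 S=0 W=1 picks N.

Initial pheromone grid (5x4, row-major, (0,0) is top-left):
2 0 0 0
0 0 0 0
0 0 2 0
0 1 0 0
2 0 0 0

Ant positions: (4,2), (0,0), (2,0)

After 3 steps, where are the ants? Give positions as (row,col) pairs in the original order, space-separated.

Step 1: ant0:(4,2)->N->(3,2) | ant1:(0,0)->E->(0,1) | ant2:(2,0)->N->(1,0)
  grid max=1 at (0,0)
Step 2: ant0:(3,2)->N->(2,2) | ant1:(0,1)->W->(0,0) | ant2:(1,0)->N->(0,0)
  grid max=4 at (0,0)
Step 3: ant0:(2,2)->N->(1,2) | ant1:(0,0)->E->(0,1) | ant2:(0,0)->E->(0,1)
  grid max=3 at (0,0)

(1,2) (0,1) (0,1)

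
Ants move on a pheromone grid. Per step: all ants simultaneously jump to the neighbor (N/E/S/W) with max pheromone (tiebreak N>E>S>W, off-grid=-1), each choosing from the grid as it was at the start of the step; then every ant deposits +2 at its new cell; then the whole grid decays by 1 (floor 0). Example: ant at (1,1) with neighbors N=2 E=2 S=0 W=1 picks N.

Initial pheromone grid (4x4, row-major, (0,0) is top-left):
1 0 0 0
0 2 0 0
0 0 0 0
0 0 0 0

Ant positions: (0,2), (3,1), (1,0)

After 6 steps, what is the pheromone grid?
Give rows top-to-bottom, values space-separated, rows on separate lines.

After step 1: ants at (0,3),(2,1),(1,1)
  0 0 0 1
  0 3 0 0
  0 1 0 0
  0 0 0 0
After step 2: ants at (1,3),(1,1),(2,1)
  0 0 0 0
  0 4 0 1
  0 2 0 0
  0 0 0 0
After step 3: ants at (0,3),(2,1),(1,1)
  0 0 0 1
  0 5 0 0
  0 3 0 0
  0 0 0 0
After step 4: ants at (1,3),(1,1),(2,1)
  0 0 0 0
  0 6 0 1
  0 4 0 0
  0 0 0 0
After step 5: ants at (0,3),(2,1),(1,1)
  0 0 0 1
  0 7 0 0
  0 5 0 0
  0 0 0 0
After step 6: ants at (1,3),(1,1),(2,1)
  0 0 0 0
  0 8 0 1
  0 6 0 0
  0 0 0 0

0 0 0 0
0 8 0 1
0 6 0 0
0 0 0 0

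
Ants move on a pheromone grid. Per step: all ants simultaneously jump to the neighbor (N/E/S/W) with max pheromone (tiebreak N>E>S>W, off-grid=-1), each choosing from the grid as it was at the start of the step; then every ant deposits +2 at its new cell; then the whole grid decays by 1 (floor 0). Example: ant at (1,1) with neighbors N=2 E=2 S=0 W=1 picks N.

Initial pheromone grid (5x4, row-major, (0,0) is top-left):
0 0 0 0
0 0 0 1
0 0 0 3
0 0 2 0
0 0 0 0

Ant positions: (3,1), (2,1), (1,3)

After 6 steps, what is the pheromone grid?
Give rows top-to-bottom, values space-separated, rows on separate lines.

After step 1: ants at (3,2),(1,1),(2,3)
  0 0 0 0
  0 1 0 0
  0 0 0 4
  0 0 3 0
  0 0 0 0
After step 2: ants at (2,2),(0,1),(1,3)
  0 1 0 0
  0 0 0 1
  0 0 1 3
  0 0 2 0
  0 0 0 0
After step 3: ants at (2,3),(0,2),(2,3)
  0 0 1 0
  0 0 0 0
  0 0 0 6
  0 0 1 0
  0 0 0 0
After step 4: ants at (1,3),(0,3),(1,3)
  0 0 0 1
  0 0 0 3
  0 0 0 5
  0 0 0 0
  0 0 0 0
After step 5: ants at (2,3),(1,3),(2,3)
  0 0 0 0
  0 0 0 4
  0 0 0 8
  0 0 0 0
  0 0 0 0
After step 6: ants at (1,3),(2,3),(1,3)
  0 0 0 0
  0 0 0 7
  0 0 0 9
  0 0 0 0
  0 0 0 0

0 0 0 0
0 0 0 7
0 0 0 9
0 0 0 0
0 0 0 0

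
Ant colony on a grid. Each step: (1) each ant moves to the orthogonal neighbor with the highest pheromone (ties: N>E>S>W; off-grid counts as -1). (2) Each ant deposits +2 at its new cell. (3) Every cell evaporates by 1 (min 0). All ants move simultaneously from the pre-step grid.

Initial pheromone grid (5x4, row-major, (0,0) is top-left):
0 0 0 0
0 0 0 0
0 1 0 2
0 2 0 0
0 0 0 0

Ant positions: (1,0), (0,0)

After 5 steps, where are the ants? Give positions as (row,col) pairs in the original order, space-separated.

Step 1: ant0:(1,0)->N->(0,0) | ant1:(0,0)->E->(0,1)
  grid max=1 at (0,0)
Step 2: ant0:(0,0)->E->(0,1) | ant1:(0,1)->W->(0,0)
  grid max=2 at (0,0)
Step 3: ant0:(0,1)->W->(0,0) | ant1:(0,0)->E->(0,1)
  grid max=3 at (0,0)
Step 4: ant0:(0,0)->E->(0,1) | ant1:(0,1)->W->(0,0)
  grid max=4 at (0,0)
Step 5: ant0:(0,1)->W->(0,0) | ant1:(0,0)->E->(0,1)
  grid max=5 at (0,0)

(0,0) (0,1)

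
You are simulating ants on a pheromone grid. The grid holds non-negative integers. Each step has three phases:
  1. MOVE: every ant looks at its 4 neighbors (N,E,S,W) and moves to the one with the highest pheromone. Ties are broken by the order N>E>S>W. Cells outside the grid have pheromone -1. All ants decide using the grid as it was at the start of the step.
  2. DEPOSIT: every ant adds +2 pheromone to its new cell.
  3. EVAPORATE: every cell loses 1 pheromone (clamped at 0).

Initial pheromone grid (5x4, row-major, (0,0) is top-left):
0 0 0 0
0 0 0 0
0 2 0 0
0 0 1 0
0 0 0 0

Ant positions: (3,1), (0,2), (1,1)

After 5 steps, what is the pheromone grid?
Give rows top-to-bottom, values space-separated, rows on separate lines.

After step 1: ants at (2,1),(0,3),(2,1)
  0 0 0 1
  0 0 0 0
  0 5 0 0
  0 0 0 0
  0 0 0 0
After step 2: ants at (1,1),(1,3),(1,1)
  0 0 0 0
  0 3 0 1
  0 4 0 0
  0 0 0 0
  0 0 0 0
After step 3: ants at (2,1),(0,3),(2,1)
  0 0 0 1
  0 2 0 0
  0 7 0 0
  0 0 0 0
  0 0 0 0
After step 4: ants at (1,1),(1,3),(1,1)
  0 0 0 0
  0 5 0 1
  0 6 0 0
  0 0 0 0
  0 0 0 0
After step 5: ants at (2,1),(0,3),(2,1)
  0 0 0 1
  0 4 0 0
  0 9 0 0
  0 0 0 0
  0 0 0 0

0 0 0 1
0 4 0 0
0 9 0 0
0 0 0 0
0 0 0 0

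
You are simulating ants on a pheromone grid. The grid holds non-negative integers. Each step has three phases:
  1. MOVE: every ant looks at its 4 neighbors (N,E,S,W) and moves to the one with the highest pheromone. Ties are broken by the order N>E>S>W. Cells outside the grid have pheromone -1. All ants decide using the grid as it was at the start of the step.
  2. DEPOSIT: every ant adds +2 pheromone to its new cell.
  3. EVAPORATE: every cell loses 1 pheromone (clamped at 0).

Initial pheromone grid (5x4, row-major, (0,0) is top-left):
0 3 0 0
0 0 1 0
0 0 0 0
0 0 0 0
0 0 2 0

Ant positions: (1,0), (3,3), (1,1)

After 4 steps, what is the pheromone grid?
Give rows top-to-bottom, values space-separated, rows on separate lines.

After step 1: ants at (0,0),(2,3),(0,1)
  1 4 0 0
  0 0 0 0
  0 0 0 1
  0 0 0 0
  0 0 1 0
After step 2: ants at (0,1),(1,3),(0,0)
  2 5 0 0
  0 0 0 1
  0 0 0 0
  0 0 0 0
  0 0 0 0
After step 3: ants at (0,0),(0,3),(0,1)
  3 6 0 1
  0 0 0 0
  0 0 0 0
  0 0 0 0
  0 0 0 0
After step 4: ants at (0,1),(1,3),(0,0)
  4 7 0 0
  0 0 0 1
  0 0 0 0
  0 0 0 0
  0 0 0 0

4 7 0 0
0 0 0 1
0 0 0 0
0 0 0 0
0 0 0 0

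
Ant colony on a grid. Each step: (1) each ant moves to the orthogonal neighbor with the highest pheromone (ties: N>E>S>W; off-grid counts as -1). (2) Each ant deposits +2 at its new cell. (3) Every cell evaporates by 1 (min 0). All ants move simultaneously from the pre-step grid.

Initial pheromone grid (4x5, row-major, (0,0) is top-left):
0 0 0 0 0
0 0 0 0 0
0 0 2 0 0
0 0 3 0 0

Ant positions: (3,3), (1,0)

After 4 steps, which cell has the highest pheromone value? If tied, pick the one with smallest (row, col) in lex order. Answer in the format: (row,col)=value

Step 1: ant0:(3,3)->W->(3,2) | ant1:(1,0)->N->(0,0)
  grid max=4 at (3,2)
Step 2: ant0:(3,2)->N->(2,2) | ant1:(0,0)->E->(0,1)
  grid max=3 at (3,2)
Step 3: ant0:(2,2)->S->(3,2) | ant1:(0,1)->E->(0,2)
  grid max=4 at (3,2)
Step 4: ant0:(3,2)->N->(2,2) | ant1:(0,2)->E->(0,3)
  grid max=3 at (3,2)
Final grid:
  0 0 0 1 0
  0 0 0 0 0
  0 0 2 0 0
  0 0 3 0 0
Max pheromone 3 at (3,2)

Answer: (3,2)=3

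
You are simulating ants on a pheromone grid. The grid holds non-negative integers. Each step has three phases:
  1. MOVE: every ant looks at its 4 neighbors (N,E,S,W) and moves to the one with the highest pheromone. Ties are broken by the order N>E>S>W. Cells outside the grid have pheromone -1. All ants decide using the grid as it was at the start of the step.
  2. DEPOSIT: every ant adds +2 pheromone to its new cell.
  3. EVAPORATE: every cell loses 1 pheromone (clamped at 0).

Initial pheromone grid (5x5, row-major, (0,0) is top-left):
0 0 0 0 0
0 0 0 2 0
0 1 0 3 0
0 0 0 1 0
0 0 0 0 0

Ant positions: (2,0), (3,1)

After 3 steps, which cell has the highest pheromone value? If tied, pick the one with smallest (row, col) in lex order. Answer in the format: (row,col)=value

Answer: (2,1)=6

Derivation:
Step 1: ant0:(2,0)->E->(2,1) | ant1:(3,1)->N->(2,1)
  grid max=4 at (2,1)
Step 2: ant0:(2,1)->N->(1,1) | ant1:(2,1)->N->(1,1)
  grid max=3 at (1,1)
Step 3: ant0:(1,1)->S->(2,1) | ant1:(1,1)->S->(2,1)
  grid max=6 at (2,1)
Final grid:
  0 0 0 0 0
  0 2 0 0 0
  0 6 0 0 0
  0 0 0 0 0
  0 0 0 0 0
Max pheromone 6 at (2,1)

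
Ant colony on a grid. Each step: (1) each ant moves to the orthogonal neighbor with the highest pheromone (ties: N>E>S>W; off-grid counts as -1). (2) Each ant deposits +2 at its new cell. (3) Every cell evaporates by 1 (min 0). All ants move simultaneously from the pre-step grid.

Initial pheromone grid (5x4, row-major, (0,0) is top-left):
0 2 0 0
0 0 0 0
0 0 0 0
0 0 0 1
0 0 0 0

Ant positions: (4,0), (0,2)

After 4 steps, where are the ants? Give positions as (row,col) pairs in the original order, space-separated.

Step 1: ant0:(4,0)->N->(3,0) | ant1:(0,2)->W->(0,1)
  grid max=3 at (0,1)
Step 2: ant0:(3,0)->N->(2,0) | ant1:(0,1)->E->(0,2)
  grid max=2 at (0,1)
Step 3: ant0:(2,0)->N->(1,0) | ant1:(0,2)->W->(0,1)
  grid max=3 at (0,1)
Step 4: ant0:(1,0)->N->(0,0) | ant1:(0,1)->E->(0,2)
  grid max=2 at (0,1)

(0,0) (0,2)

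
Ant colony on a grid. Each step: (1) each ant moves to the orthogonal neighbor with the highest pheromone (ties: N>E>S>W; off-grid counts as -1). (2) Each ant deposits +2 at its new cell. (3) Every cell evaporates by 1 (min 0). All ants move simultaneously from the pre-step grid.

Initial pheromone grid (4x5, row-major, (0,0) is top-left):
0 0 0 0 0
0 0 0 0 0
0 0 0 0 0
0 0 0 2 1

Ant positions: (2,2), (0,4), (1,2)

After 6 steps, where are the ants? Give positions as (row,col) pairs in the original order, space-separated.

Step 1: ant0:(2,2)->N->(1,2) | ant1:(0,4)->S->(1,4) | ant2:(1,2)->N->(0,2)
  grid max=1 at (0,2)
Step 2: ant0:(1,2)->N->(0,2) | ant1:(1,4)->N->(0,4) | ant2:(0,2)->S->(1,2)
  grid max=2 at (0,2)
Step 3: ant0:(0,2)->S->(1,2) | ant1:(0,4)->S->(1,4) | ant2:(1,2)->N->(0,2)
  grid max=3 at (0,2)
Step 4: ant0:(1,2)->N->(0,2) | ant1:(1,4)->N->(0,4) | ant2:(0,2)->S->(1,2)
  grid max=4 at (0,2)
Step 5: ant0:(0,2)->S->(1,2) | ant1:(0,4)->S->(1,4) | ant2:(1,2)->N->(0,2)
  grid max=5 at (0,2)
Step 6: ant0:(1,2)->N->(0,2) | ant1:(1,4)->N->(0,4) | ant2:(0,2)->S->(1,2)
  grid max=6 at (0,2)

(0,2) (0,4) (1,2)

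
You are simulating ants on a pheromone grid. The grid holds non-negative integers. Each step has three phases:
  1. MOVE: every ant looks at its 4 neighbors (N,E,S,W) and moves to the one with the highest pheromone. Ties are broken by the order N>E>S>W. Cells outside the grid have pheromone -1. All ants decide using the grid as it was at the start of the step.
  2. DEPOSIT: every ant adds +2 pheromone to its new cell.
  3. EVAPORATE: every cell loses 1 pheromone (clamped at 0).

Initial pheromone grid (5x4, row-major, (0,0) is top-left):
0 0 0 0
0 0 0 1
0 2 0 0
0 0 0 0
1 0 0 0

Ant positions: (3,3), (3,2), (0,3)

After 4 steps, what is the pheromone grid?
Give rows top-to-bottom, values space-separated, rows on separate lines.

After step 1: ants at (2,3),(2,2),(1,3)
  0 0 0 0
  0 0 0 2
  0 1 1 1
  0 0 0 0
  0 0 0 0
After step 2: ants at (1,3),(2,3),(2,3)
  0 0 0 0
  0 0 0 3
  0 0 0 4
  0 0 0 0
  0 0 0 0
After step 3: ants at (2,3),(1,3),(1,3)
  0 0 0 0
  0 0 0 6
  0 0 0 5
  0 0 0 0
  0 0 0 0
After step 4: ants at (1,3),(2,3),(2,3)
  0 0 0 0
  0 0 0 7
  0 0 0 8
  0 0 0 0
  0 0 0 0

0 0 0 0
0 0 0 7
0 0 0 8
0 0 0 0
0 0 0 0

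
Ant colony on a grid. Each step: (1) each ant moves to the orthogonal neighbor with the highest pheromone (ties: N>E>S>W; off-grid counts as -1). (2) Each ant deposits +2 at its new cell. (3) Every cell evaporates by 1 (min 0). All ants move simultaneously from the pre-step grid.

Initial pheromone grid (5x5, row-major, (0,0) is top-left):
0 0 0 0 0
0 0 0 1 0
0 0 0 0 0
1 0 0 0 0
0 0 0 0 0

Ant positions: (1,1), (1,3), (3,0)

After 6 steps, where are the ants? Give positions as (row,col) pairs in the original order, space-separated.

Step 1: ant0:(1,1)->N->(0,1) | ant1:(1,3)->N->(0,3) | ant2:(3,0)->N->(2,0)
  grid max=1 at (0,1)
Step 2: ant0:(0,1)->E->(0,2) | ant1:(0,3)->E->(0,4) | ant2:(2,0)->N->(1,0)
  grid max=1 at (0,2)
Step 3: ant0:(0,2)->E->(0,3) | ant1:(0,4)->S->(1,4) | ant2:(1,0)->N->(0,0)
  grid max=1 at (0,0)
Step 4: ant0:(0,3)->E->(0,4) | ant1:(1,4)->N->(0,4) | ant2:(0,0)->E->(0,1)
  grid max=3 at (0,4)
Step 5: ant0:(0,4)->S->(1,4) | ant1:(0,4)->S->(1,4) | ant2:(0,1)->E->(0,2)
  grid max=3 at (1,4)
Step 6: ant0:(1,4)->N->(0,4) | ant1:(1,4)->N->(0,4) | ant2:(0,2)->E->(0,3)
  grid max=5 at (0,4)

(0,4) (0,4) (0,3)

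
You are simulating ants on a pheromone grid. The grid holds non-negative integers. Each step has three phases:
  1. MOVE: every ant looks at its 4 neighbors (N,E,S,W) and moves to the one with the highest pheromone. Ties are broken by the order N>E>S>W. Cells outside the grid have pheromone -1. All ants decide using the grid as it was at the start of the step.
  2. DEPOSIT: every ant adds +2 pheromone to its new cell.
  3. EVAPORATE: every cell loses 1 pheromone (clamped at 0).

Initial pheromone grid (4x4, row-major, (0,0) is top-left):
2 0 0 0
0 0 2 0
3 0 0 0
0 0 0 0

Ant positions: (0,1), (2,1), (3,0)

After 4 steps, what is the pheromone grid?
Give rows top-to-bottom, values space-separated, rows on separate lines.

After step 1: ants at (0,0),(2,0),(2,0)
  3 0 0 0
  0 0 1 0
  6 0 0 0
  0 0 0 0
After step 2: ants at (0,1),(1,0),(1,0)
  2 1 0 0
  3 0 0 0
  5 0 0 0
  0 0 0 0
After step 3: ants at (0,0),(2,0),(2,0)
  3 0 0 0
  2 0 0 0
  8 0 0 0
  0 0 0 0
After step 4: ants at (1,0),(1,0),(1,0)
  2 0 0 0
  7 0 0 0
  7 0 0 0
  0 0 0 0

2 0 0 0
7 0 0 0
7 0 0 0
0 0 0 0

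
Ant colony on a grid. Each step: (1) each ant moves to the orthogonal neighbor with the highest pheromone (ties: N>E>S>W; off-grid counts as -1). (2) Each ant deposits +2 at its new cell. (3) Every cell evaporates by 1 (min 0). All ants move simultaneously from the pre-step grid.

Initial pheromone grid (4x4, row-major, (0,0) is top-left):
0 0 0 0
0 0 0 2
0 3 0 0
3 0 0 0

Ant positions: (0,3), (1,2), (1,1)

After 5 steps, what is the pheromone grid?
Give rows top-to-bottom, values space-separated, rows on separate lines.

After step 1: ants at (1,3),(1,3),(2,1)
  0 0 0 0
  0 0 0 5
  0 4 0 0
  2 0 0 0
After step 2: ants at (0,3),(0,3),(1,1)
  0 0 0 3
  0 1 0 4
  0 3 0 0
  1 0 0 0
After step 3: ants at (1,3),(1,3),(2,1)
  0 0 0 2
  0 0 0 7
  0 4 0 0
  0 0 0 0
After step 4: ants at (0,3),(0,3),(1,1)
  0 0 0 5
  0 1 0 6
  0 3 0 0
  0 0 0 0
After step 5: ants at (1,3),(1,3),(2,1)
  0 0 0 4
  0 0 0 9
  0 4 0 0
  0 0 0 0

0 0 0 4
0 0 0 9
0 4 0 0
0 0 0 0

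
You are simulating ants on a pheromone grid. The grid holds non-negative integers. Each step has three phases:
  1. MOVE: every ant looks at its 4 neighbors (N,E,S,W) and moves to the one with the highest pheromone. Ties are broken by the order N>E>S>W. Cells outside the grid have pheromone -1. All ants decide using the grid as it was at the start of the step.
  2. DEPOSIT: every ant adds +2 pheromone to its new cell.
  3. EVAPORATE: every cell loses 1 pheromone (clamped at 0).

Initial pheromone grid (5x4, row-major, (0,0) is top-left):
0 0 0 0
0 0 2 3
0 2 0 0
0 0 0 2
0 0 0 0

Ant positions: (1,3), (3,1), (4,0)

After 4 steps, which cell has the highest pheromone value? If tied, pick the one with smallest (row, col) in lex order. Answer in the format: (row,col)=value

Answer: (1,3)=5

Derivation:
Step 1: ant0:(1,3)->W->(1,2) | ant1:(3,1)->N->(2,1) | ant2:(4,0)->N->(3,0)
  grid max=3 at (1,2)
Step 2: ant0:(1,2)->E->(1,3) | ant1:(2,1)->N->(1,1) | ant2:(3,0)->N->(2,0)
  grid max=3 at (1,3)
Step 3: ant0:(1,3)->W->(1,2) | ant1:(1,1)->E->(1,2) | ant2:(2,0)->E->(2,1)
  grid max=5 at (1,2)
Step 4: ant0:(1,2)->E->(1,3) | ant1:(1,2)->E->(1,3) | ant2:(2,1)->N->(1,1)
  grid max=5 at (1,3)
Final grid:
  0 0 0 0
  0 1 4 5
  0 2 0 0
  0 0 0 0
  0 0 0 0
Max pheromone 5 at (1,3)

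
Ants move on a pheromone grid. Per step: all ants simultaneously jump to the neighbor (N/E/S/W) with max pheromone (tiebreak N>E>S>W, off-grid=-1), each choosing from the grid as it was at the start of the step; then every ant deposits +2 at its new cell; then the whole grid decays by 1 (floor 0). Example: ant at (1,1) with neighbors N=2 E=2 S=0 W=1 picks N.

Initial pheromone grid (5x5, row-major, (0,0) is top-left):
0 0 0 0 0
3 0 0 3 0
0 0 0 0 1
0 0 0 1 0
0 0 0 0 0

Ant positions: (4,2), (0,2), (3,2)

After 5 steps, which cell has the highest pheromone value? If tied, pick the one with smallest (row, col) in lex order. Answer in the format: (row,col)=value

Answer: (3,3)=6

Derivation:
Step 1: ant0:(4,2)->N->(3,2) | ant1:(0,2)->E->(0,3) | ant2:(3,2)->E->(3,3)
  grid max=2 at (1,0)
Step 2: ant0:(3,2)->E->(3,3) | ant1:(0,3)->S->(1,3) | ant2:(3,3)->W->(3,2)
  grid max=3 at (1,3)
Step 3: ant0:(3,3)->W->(3,2) | ant1:(1,3)->N->(0,3) | ant2:(3,2)->E->(3,3)
  grid max=4 at (3,3)
Step 4: ant0:(3,2)->E->(3,3) | ant1:(0,3)->S->(1,3) | ant2:(3,3)->W->(3,2)
  grid max=5 at (3,3)
Step 5: ant0:(3,3)->W->(3,2) | ant1:(1,3)->N->(0,3) | ant2:(3,2)->E->(3,3)
  grid max=6 at (3,3)
Final grid:
  0 0 0 1 0
  0 0 0 2 0
  0 0 0 0 0
  0 0 5 6 0
  0 0 0 0 0
Max pheromone 6 at (3,3)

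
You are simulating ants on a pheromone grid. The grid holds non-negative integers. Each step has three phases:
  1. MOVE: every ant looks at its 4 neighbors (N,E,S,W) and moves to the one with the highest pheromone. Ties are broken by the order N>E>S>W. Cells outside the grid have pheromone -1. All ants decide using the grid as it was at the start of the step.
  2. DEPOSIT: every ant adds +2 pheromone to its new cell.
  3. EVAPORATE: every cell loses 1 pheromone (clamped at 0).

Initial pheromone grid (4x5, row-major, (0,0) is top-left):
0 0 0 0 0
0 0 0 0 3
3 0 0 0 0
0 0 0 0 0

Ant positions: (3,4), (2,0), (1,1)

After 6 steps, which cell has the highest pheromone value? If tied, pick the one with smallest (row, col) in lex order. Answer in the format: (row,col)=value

Answer: (1,4)=5

Derivation:
Step 1: ant0:(3,4)->N->(2,4) | ant1:(2,0)->N->(1,0) | ant2:(1,1)->N->(0,1)
  grid max=2 at (1,4)
Step 2: ant0:(2,4)->N->(1,4) | ant1:(1,0)->S->(2,0) | ant2:(0,1)->E->(0,2)
  grid max=3 at (1,4)
Step 3: ant0:(1,4)->N->(0,4) | ant1:(2,0)->N->(1,0) | ant2:(0,2)->E->(0,3)
  grid max=2 at (1,4)
Step 4: ant0:(0,4)->S->(1,4) | ant1:(1,0)->S->(2,0) | ant2:(0,3)->E->(0,4)
  grid max=3 at (1,4)
Step 5: ant0:(1,4)->N->(0,4) | ant1:(2,0)->N->(1,0) | ant2:(0,4)->S->(1,4)
  grid max=4 at (1,4)
Step 6: ant0:(0,4)->S->(1,4) | ant1:(1,0)->S->(2,0) | ant2:(1,4)->N->(0,4)
  grid max=5 at (1,4)
Final grid:
  0 0 0 0 4
  0 0 0 0 5
  3 0 0 0 0
  0 0 0 0 0
Max pheromone 5 at (1,4)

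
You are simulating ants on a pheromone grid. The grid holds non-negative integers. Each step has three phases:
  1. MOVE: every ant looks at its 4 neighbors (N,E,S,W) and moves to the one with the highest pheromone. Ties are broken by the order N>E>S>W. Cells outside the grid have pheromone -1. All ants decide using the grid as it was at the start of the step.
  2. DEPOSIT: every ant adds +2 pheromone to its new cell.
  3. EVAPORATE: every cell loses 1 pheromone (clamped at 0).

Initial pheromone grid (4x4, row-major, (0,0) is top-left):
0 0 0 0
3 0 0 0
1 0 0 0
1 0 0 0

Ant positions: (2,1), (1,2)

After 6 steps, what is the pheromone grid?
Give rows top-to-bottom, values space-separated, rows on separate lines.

After step 1: ants at (2,0),(0,2)
  0 0 1 0
  2 0 0 0
  2 0 0 0
  0 0 0 0
After step 2: ants at (1,0),(0,3)
  0 0 0 1
  3 0 0 0
  1 0 0 0
  0 0 0 0
After step 3: ants at (2,0),(1,3)
  0 0 0 0
  2 0 0 1
  2 0 0 0
  0 0 0 0
After step 4: ants at (1,0),(0,3)
  0 0 0 1
  3 0 0 0
  1 0 0 0
  0 0 0 0
After step 5: ants at (2,0),(1,3)
  0 0 0 0
  2 0 0 1
  2 0 0 0
  0 0 0 0
After step 6: ants at (1,0),(0,3)
  0 0 0 1
  3 0 0 0
  1 0 0 0
  0 0 0 0

0 0 0 1
3 0 0 0
1 0 0 0
0 0 0 0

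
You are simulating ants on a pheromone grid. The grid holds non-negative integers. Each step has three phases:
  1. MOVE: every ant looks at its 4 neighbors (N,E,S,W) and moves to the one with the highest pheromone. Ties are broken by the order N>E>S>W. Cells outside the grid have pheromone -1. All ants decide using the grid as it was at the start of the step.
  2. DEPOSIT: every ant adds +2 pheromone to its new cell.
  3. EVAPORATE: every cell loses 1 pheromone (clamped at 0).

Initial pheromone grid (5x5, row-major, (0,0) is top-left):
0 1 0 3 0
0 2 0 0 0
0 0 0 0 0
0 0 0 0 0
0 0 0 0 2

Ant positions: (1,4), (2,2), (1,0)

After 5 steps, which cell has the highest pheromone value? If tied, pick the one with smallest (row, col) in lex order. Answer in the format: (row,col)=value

Answer: (1,1)=7

Derivation:
Step 1: ant0:(1,4)->N->(0,4) | ant1:(2,2)->N->(1,2) | ant2:(1,0)->E->(1,1)
  grid max=3 at (1,1)
Step 2: ant0:(0,4)->W->(0,3) | ant1:(1,2)->W->(1,1) | ant2:(1,1)->E->(1,2)
  grid max=4 at (1,1)
Step 3: ant0:(0,3)->E->(0,4) | ant1:(1,1)->E->(1,2) | ant2:(1,2)->W->(1,1)
  grid max=5 at (1,1)
Step 4: ant0:(0,4)->W->(0,3) | ant1:(1,2)->W->(1,1) | ant2:(1,1)->E->(1,2)
  grid max=6 at (1,1)
Step 5: ant0:(0,3)->E->(0,4) | ant1:(1,1)->E->(1,2) | ant2:(1,2)->W->(1,1)
  grid max=7 at (1,1)
Final grid:
  0 0 0 2 1
  0 7 5 0 0
  0 0 0 0 0
  0 0 0 0 0
  0 0 0 0 0
Max pheromone 7 at (1,1)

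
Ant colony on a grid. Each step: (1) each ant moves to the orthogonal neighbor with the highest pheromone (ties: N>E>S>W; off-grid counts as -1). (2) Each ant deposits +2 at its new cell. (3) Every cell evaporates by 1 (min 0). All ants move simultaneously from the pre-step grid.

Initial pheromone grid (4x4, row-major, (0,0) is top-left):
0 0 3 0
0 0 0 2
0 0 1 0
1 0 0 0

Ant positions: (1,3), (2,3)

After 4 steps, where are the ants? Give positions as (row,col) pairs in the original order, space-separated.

Step 1: ant0:(1,3)->N->(0,3) | ant1:(2,3)->N->(1,3)
  grid max=3 at (1,3)
Step 2: ant0:(0,3)->S->(1,3) | ant1:(1,3)->N->(0,3)
  grid max=4 at (1,3)
Step 3: ant0:(1,3)->N->(0,3) | ant1:(0,3)->S->(1,3)
  grid max=5 at (1,3)
Step 4: ant0:(0,3)->S->(1,3) | ant1:(1,3)->N->(0,3)
  grid max=6 at (1,3)

(1,3) (0,3)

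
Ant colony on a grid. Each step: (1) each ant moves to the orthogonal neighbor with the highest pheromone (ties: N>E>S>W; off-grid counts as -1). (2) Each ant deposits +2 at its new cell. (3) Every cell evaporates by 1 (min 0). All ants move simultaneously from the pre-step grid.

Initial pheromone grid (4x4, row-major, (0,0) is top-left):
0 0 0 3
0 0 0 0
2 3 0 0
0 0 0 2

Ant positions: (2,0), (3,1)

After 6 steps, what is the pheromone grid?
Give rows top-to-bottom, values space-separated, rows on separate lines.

After step 1: ants at (2,1),(2,1)
  0 0 0 2
  0 0 0 0
  1 6 0 0
  0 0 0 1
After step 2: ants at (2,0),(2,0)
  0 0 0 1
  0 0 0 0
  4 5 0 0
  0 0 0 0
After step 3: ants at (2,1),(2,1)
  0 0 0 0
  0 0 0 0
  3 8 0 0
  0 0 0 0
After step 4: ants at (2,0),(2,0)
  0 0 0 0
  0 0 0 0
  6 7 0 0
  0 0 0 0
After step 5: ants at (2,1),(2,1)
  0 0 0 0
  0 0 0 0
  5 10 0 0
  0 0 0 0
After step 6: ants at (2,0),(2,0)
  0 0 0 0
  0 0 0 0
  8 9 0 0
  0 0 0 0

0 0 0 0
0 0 0 0
8 9 0 0
0 0 0 0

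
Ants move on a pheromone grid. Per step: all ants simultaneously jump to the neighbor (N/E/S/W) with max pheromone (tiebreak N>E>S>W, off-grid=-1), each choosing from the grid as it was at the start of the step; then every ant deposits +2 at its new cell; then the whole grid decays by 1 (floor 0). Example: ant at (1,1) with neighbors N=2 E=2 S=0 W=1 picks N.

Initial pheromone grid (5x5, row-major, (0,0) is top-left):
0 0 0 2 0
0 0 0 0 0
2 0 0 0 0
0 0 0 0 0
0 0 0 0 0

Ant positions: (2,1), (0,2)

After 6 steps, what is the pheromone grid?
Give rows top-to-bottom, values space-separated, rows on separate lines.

After step 1: ants at (2,0),(0,3)
  0 0 0 3 0
  0 0 0 0 0
  3 0 0 0 0
  0 0 0 0 0
  0 0 0 0 0
After step 2: ants at (1,0),(0,4)
  0 0 0 2 1
  1 0 0 0 0
  2 0 0 0 0
  0 0 0 0 0
  0 0 0 0 0
After step 3: ants at (2,0),(0,3)
  0 0 0 3 0
  0 0 0 0 0
  3 0 0 0 0
  0 0 0 0 0
  0 0 0 0 0
After step 4: ants at (1,0),(0,4)
  0 0 0 2 1
  1 0 0 0 0
  2 0 0 0 0
  0 0 0 0 0
  0 0 0 0 0
After step 5: ants at (2,0),(0,3)
  0 0 0 3 0
  0 0 0 0 0
  3 0 0 0 0
  0 0 0 0 0
  0 0 0 0 0
After step 6: ants at (1,0),(0,4)
  0 0 0 2 1
  1 0 0 0 0
  2 0 0 0 0
  0 0 0 0 0
  0 0 0 0 0

0 0 0 2 1
1 0 0 0 0
2 0 0 0 0
0 0 0 0 0
0 0 0 0 0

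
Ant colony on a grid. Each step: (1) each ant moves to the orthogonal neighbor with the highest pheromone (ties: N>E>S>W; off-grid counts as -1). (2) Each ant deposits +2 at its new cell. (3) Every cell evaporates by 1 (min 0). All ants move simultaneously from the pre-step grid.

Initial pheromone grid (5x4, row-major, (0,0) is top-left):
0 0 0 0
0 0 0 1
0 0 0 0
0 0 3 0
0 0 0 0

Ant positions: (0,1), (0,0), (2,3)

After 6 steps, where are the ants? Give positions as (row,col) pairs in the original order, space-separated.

Step 1: ant0:(0,1)->E->(0,2) | ant1:(0,0)->E->(0,1) | ant2:(2,3)->N->(1,3)
  grid max=2 at (1,3)
Step 2: ant0:(0,2)->W->(0,1) | ant1:(0,1)->E->(0,2) | ant2:(1,3)->N->(0,3)
  grid max=2 at (0,1)
Step 3: ant0:(0,1)->E->(0,2) | ant1:(0,2)->W->(0,1) | ant2:(0,3)->W->(0,2)
  grid max=5 at (0,2)
Step 4: ant0:(0,2)->W->(0,1) | ant1:(0,1)->E->(0,2) | ant2:(0,2)->W->(0,1)
  grid max=6 at (0,1)
Step 5: ant0:(0,1)->E->(0,2) | ant1:(0,2)->W->(0,1) | ant2:(0,1)->E->(0,2)
  grid max=9 at (0,2)
Step 6: ant0:(0,2)->W->(0,1) | ant1:(0,1)->E->(0,2) | ant2:(0,2)->W->(0,1)
  grid max=10 at (0,1)

(0,1) (0,2) (0,1)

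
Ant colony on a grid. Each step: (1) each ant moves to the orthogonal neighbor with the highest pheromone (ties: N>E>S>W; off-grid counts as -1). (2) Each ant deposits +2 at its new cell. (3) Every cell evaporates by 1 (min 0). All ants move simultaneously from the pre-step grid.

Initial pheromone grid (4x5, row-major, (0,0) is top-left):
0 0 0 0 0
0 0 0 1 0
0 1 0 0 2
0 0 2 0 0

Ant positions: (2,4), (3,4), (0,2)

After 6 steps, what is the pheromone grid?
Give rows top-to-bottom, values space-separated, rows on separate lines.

After step 1: ants at (1,4),(2,4),(0,3)
  0 0 0 1 0
  0 0 0 0 1
  0 0 0 0 3
  0 0 1 0 0
After step 2: ants at (2,4),(1,4),(0,4)
  0 0 0 0 1
  0 0 0 0 2
  0 0 0 0 4
  0 0 0 0 0
After step 3: ants at (1,4),(2,4),(1,4)
  0 0 0 0 0
  0 0 0 0 5
  0 0 0 0 5
  0 0 0 0 0
After step 4: ants at (2,4),(1,4),(2,4)
  0 0 0 0 0
  0 0 0 0 6
  0 0 0 0 8
  0 0 0 0 0
After step 5: ants at (1,4),(2,4),(1,4)
  0 0 0 0 0
  0 0 0 0 9
  0 0 0 0 9
  0 0 0 0 0
After step 6: ants at (2,4),(1,4),(2,4)
  0 0 0 0 0
  0 0 0 0 10
  0 0 0 0 12
  0 0 0 0 0

0 0 0 0 0
0 0 0 0 10
0 0 0 0 12
0 0 0 0 0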